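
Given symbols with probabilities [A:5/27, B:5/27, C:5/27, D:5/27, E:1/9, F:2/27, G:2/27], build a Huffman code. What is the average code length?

Huffman tree construction:
Combine smallest probabilities repeatedly
Resulting codes:
  A: 110 (length 3)
  B: 111 (length 3)
  C: 00 (length 2)
  D: 01 (length 2)
  E: 100 (length 3)
  F: 1010 (length 4)
  G: 1011 (length 4)
Average length = Σ p(s) × length(s) = 2.7778 bits


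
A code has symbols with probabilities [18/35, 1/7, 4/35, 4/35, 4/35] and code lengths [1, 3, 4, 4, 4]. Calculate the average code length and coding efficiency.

Average length L = Σ p_i × l_i = 2.3143 bits
Entropy H = 1.9673 bits
Efficiency η = H/L × 100% = 85.01%


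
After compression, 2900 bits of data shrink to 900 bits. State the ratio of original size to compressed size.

Compression ratio = Original / Compressed
= 2900 / 900 = 3.22:1


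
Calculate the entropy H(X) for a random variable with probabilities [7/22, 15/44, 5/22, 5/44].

H(X) = -Σ p(x) log₂ p(x)
  -7/22 × log₂(7/22) = 0.5257
  -15/44 × log₂(15/44) = 0.5293
  -5/22 × log₂(5/22) = 0.4858
  -5/44 × log₂(5/44) = 0.3565
H(X) = 1.8973 bits


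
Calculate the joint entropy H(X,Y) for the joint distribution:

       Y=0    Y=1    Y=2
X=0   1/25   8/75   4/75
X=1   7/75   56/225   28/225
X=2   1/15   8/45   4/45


H(X,Y) = -Σ p(x,y) log₂ p(x,y)
  p(0,0)=1/25: -0.0400 × log₂(0.0400) = 0.1858
  p(0,1)=8/75: -0.1067 × log₂(0.1067) = 0.3444
  p(0,2)=4/75: -0.0533 × log₂(0.0533) = 0.2255
  p(1,0)=7/75: -0.0933 × log₂(0.0933) = 0.3193
  p(1,1)=56/225: -0.2489 × log₂(0.2489) = 0.4994
  p(1,2)=28/225: -0.1244 × log₂(0.1244) = 0.3741
  p(2,0)=1/15: -0.0667 × log₂(0.0667) = 0.2605
  p(2,1)=8/45: -0.1778 × log₂(0.1778) = 0.4430
  p(2,2)=4/45: -0.0889 × log₂(0.0889) = 0.3104
H(X,Y) = 2.9624 bits


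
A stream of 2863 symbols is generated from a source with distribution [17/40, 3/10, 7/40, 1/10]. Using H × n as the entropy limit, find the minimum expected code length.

Entropy H = 1.8180 bits/symbol
Minimum bits = H × n = 1.8180 × 2863
= 5204.88 bits


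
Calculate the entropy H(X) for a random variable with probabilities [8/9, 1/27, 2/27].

H(X) = -Σ p(x) log₂ p(x)
  -8/9 × log₂(8/9) = 0.1510
  -1/27 × log₂(1/27) = 0.1761
  -2/27 × log₂(2/27) = 0.2781
H(X) = 0.6053 bits


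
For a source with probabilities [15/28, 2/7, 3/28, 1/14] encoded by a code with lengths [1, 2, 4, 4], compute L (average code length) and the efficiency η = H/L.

Average length L = Σ p_i × l_i = 1.8214 bits
Entropy H = 1.6160 bits
Efficiency η = H/L × 100% = 88.72%


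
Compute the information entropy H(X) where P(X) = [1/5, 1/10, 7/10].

H(X) = -Σ p(x) log₂ p(x)
  -1/5 × log₂(1/5) = 0.4644
  -1/10 × log₂(1/10) = 0.3322
  -7/10 × log₂(7/10) = 0.3602
H(X) = 1.1568 bits


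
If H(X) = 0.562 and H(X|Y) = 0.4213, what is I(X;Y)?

I(X;Y) = H(X) - H(X|Y)
I(X;Y) = 0.562 - 0.4213 = 0.1407 bits


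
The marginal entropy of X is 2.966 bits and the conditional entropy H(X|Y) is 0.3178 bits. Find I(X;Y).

I(X;Y) = H(X) - H(X|Y)
I(X;Y) = 2.966 - 0.3178 = 2.6482 bits


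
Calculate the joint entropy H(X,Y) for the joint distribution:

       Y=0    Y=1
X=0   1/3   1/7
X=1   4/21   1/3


H(X,Y) = -Σ p(x,y) log₂ p(x,y)
  p(0,0)=1/3: -0.3333 × log₂(0.3333) = 0.5283
  p(0,1)=1/7: -0.1429 × log₂(0.1429) = 0.4011
  p(1,0)=4/21: -0.1905 × log₂(0.1905) = 0.4557
  p(1,1)=1/3: -0.3333 × log₂(0.3333) = 0.5283
H(X,Y) = 1.9134 bits


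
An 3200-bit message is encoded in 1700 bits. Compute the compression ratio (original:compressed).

Compression ratio = Original / Compressed
= 3200 / 1700 = 1.88:1


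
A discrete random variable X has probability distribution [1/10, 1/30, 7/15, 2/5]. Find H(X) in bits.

H(X) = -Σ p(x) log₂ p(x)
  -1/10 × log₂(1/10) = 0.3322
  -1/30 × log₂(1/30) = 0.1636
  -7/15 × log₂(7/15) = 0.5131
  -2/5 × log₂(2/5) = 0.5288
H(X) = 1.5376 bits


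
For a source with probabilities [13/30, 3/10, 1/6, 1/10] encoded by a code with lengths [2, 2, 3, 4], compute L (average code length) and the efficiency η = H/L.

Average length L = Σ p_i × l_i = 2.3667 bits
Entropy H = 1.8069 bits
Efficiency η = H/L × 100% = 76.35%


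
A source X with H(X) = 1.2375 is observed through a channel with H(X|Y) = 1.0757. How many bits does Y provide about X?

I(X;Y) = H(X) - H(X|Y)
I(X;Y) = 1.2375 - 1.0757 = 0.1618 bits


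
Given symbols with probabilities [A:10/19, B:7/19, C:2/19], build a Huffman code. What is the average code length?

Huffman tree construction:
Combine smallest probabilities repeatedly
Resulting codes:
  A: 1 (length 1)
  B: 01 (length 2)
  C: 00 (length 2)
Average length = Σ p(s) × length(s) = 1.4737 bits


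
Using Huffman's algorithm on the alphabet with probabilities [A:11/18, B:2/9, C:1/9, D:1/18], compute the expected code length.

Huffman tree construction:
Combine smallest probabilities repeatedly
Resulting codes:
  A: 1 (length 1)
  B: 01 (length 2)
  C: 001 (length 3)
  D: 000 (length 3)
Average length = Σ p(s) × length(s) = 1.5556 bits


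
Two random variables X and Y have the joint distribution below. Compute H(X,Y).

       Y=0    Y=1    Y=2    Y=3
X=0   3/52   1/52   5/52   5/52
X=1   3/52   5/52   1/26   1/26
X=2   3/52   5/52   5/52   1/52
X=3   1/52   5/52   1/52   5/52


H(X,Y) = -Σ p(x,y) log₂ p(x,y)
  p(0,0)=3/52: -0.0577 × log₂(0.0577) = 0.2374
  p(0,1)=1/52: -0.0192 × log₂(0.0192) = 0.1096
  p(0,2)=5/52: -0.0962 × log₂(0.0962) = 0.3249
  p(0,3)=5/52: -0.0962 × log₂(0.0962) = 0.3249
  p(1,0)=3/52: -0.0577 × log₂(0.0577) = 0.2374
  p(1,1)=5/52: -0.0962 × log₂(0.0962) = 0.3249
  p(1,2)=1/26: -0.0385 × log₂(0.0385) = 0.1808
  p(1,3)=1/26: -0.0385 × log₂(0.0385) = 0.1808
  p(2,0)=3/52: -0.0577 × log₂(0.0577) = 0.2374
  p(2,1)=5/52: -0.0962 × log₂(0.0962) = 0.3249
  p(2,2)=5/52: -0.0962 × log₂(0.0962) = 0.3249
  p(2,3)=1/52: -0.0192 × log₂(0.0192) = 0.1096
  p(3,0)=1/52: -0.0192 × log₂(0.0192) = 0.1096
  p(3,1)=5/52: -0.0962 × log₂(0.0962) = 0.3249
  p(3,2)=1/52: -0.0192 × log₂(0.0192) = 0.1096
  p(3,3)=5/52: -0.0962 × log₂(0.0962) = 0.3249
H(X,Y) = 3.7864 bits


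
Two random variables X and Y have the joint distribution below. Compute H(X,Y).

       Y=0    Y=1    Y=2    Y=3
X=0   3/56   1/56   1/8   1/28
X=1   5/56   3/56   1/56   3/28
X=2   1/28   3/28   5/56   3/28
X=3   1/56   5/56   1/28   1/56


H(X,Y) = -Σ p(x,y) log₂ p(x,y)
  p(0,0)=3/56: -0.0536 × log₂(0.0536) = 0.2262
  p(0,1)=1/56: -0.0179 × log₂(0.0179) = 0.1037
  p(0,2)=1/8: -0.1250 × log₂(0.1250) = 0.3750
  p(0,3)=1/28: -0.0357 × log₂(0.0357) = 0.1717
  p(1,0)=5/56: -0.0893 × log₂(0.0893) = 0.3112
  p(1,1)=3/56: -0.0536 × log₂(0.0536) = 0.2262
  p(1,2)=1/56: -0.0179 × log₂(0.0179) = 0.1037
  p(1,3)=3/28: -0.1071 × log₂(0.1071) = 0.3453
  p(2,0)=1/28: -0.0357 × log₂(0.0357) = 0.1717
  p(2,1)=3/28: -0.1071 × log₂(0.1071) = 0.3453
  p(2,2)=5/56: -0.0893 × log₂(0.0893) = 0.3112
  p(2,3)=3/28: -0.1071 × log₂(0.1071) = 0.3453
  p(3,0)=1/56: -0.0179 × log₂(0.0179) = 0.1037
  p(3,1)=5/56: -0.0893 × log₂(0.0893) = 0.3112
  p(3,2)=1/28: -0.0357 × log₂(0.0357) = 0.1717
  p(3,3)=1/56: -0.0179 × log₂(0.0179) = 0.1037
H(X,Y) = 3.7266 bits


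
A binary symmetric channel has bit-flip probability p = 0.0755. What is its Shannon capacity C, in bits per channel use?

For BSC with error probability p:
C = 1 - H(p) where H(p) is binary entropy
H(0.0755) = -0.0755 × log₂(0.0755) - 0.9245 × log₂(0.9245)
H(p) = 0.3861
C = 1 - 0.3861 = 0.6139 bits/use


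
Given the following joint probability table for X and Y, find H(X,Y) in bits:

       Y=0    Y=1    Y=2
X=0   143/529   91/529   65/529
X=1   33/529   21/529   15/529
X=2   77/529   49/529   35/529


H(X,Y) = -Σ p(x,y) log₂ p(x,y)
  p(0,0)=143/529: -0.2703 × log₂(0.2703) = 0.5102
  p(0,1)=91/529: -0.1720 × log₂(0.1720) = 0.4368
  p(0,2)=65/529: -0.1229 × log₂(0.1229) = 0.3717
  p(1,0)=33/529: -0.0624 × log₂(0.0624) = 0.2497
  p(1,1)=21/529: -0.0397 × log₂(0.0397) = 0.1848
  p(1,2)=15/529: -0.0284 × log₂(0.0284) = 0.1458
  p(2,0)=77/529: -0.1456 × log₂(0.1456) = 0.4047
  p(2,1)=49/529: -0.0926 × log₂(0.0926) = 0.3179
  p(2,2)=35/529: -0.0662 × log₂(0.0662) = 0.2592
H(X,Y) = 2.8807 bits


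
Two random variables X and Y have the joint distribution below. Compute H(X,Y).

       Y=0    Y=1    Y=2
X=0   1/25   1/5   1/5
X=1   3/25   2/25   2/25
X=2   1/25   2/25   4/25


H(X,Y) = -Σ p(x,y) log₂ p(x,y)
  p(0,0)=1/25: -0.0400 × log₂(0.0400) = 0.1858
  p(0,1)=1/5: -0.2000 × log₂(0.2000) = 0.4644
  p(0,2)=1/5: -0.2000 × log₂(0.2000) = 0.4644
  p(1,0)=3/25: -0.1200 × log₂(0.1200) = 0.3671
  p(1,1)=2/25: -0.0800 × log₂(0.0800) = 0.2915
  p(1,2)=2/25: -0.0800 × log₂(0.0800) = 0.2915
  p(2,0)=1/25: -0.0400 × log₂(0.0400) = 0.1858
  p(2,1)=2/25: -0.0800 × log₂(0.0800) = 0.2915
  p(2,2)=4/25: -0.1600 × log₂(0.1600) = 0.4230
H(X,Y) = 2.9649 bits


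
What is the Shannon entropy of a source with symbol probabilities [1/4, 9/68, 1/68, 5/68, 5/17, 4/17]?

H(X) = -Σ p(x) log₂ p(x)
  -1/4 × log₂(1/4) = 0.5000
  -9/68 × log₂(9/68) = 0.3861
  -1/68 × log₂(1/68) = 0.0895
  -5/68 × log₂(5/68) = 0.2769
  -5/17 × log₂(5/17) = 0.5193
  -4/17 × log₂(4/17) = 0.4912
H(X) = 2.2630 bits


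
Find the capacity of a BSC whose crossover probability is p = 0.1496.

For BSC with error probability p:
C = 1 - H(p) where H(p) is binary entropy
H(0.1496) = -0.1496 × log₂(0.1496) - 0.8504 × log₂(0.8504)
H(p) = 0.6088
C = 1 - 0.6088 = 0.3912 bits/use


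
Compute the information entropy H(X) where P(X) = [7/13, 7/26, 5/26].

H(X) = -Σ p(x) log₂ p(x)
  -7/13 × log₂(7/13) = 0.4809
  -7/26 × log₂(7/26) = 0.5097
  -5/26 × log₂(5/26) = 0.4574
H(X) = 1.4480 bits


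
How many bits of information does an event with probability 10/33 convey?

Information content I(x) = -log₂(p(x))
I = -log₂(10/33) = -log₂(0.3030)
I = 1.7225 bits


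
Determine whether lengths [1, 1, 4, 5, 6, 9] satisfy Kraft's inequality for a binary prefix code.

Kraft inequality: Σ 2^(-l_i) ≤ 1 for prefix-free code
Calculating: 2^(-1) + 2^(-1) + 2^(-4) + 2^(-5) + 2^(-6) + 2^(-9)
= 0.5 + 0.5 + 0.0625 + 0.03125 + 0.015625 + 0.001953125
= 1.1113
Since 1.1113 > 1, prefix-free code does not exist


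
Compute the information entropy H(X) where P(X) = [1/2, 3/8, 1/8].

H(X) = -Σ p(x) log₂ p(x)
  -1/2 × log₂(1/2) = 0.5000
  -3/8 × log₂(3/8) = 0.5306
  -1/8 × log₂(1/8) = 0.3750
H(X) = 1.4056 bits


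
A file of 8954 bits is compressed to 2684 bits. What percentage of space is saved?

Space savings = (1 - Compressed/Original) × 100%
= (1 - 2684/8954) × 100%
= 70.02%


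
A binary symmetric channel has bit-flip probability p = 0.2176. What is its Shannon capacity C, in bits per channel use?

For BSC with error probability p:
C = 1 - H(p) where H(p) is binary entropy
H(0.2176) = -0.2176 × log₂(0.2176) - 0.7824 × log₂(0.7824)
H(p) = 0.7558
C = 1 - 0.7558 = 0.2442 bits/use


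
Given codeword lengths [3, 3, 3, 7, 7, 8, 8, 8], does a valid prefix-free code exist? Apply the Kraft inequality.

Kraft inequality: Σ 2^(-l_i) ≤ 1 for prefix-free code
Calculating: 2^(-3) + 2^(-3) + 2^(-3) + 2^(-7) + 2^(-7) + 2^(-8) + 2^(-8) + 2^(-8)
= 0.125 + 0.125 + 0.125 + 0.0078125 + 0.0078125 + 0.00390625 + 0.00390625 + 0.00390625
= 0.4023
Since 0.4023 ≤ 1, prefix-free code exists


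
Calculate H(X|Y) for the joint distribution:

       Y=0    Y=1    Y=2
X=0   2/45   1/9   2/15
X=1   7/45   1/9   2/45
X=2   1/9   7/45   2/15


H(X|Y) = Σ_y p(y) H(X|Y=y)
  p(Y=0) = 14/45, H(X|Y=0) = 1.4316
  p(Y=1) = 17/45, H(X|Y=1) = 1.5657
  p(Y=2) = 14/45, H(X|Y=2) = 1.4488
H(X|Y) = 0.3111×1.4316 + 0.3778×1.5657 + 0.3111×1.4488 = 1.4876 bits


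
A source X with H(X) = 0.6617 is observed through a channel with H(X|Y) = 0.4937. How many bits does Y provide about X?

I(X;Y) = H(X) - H(X|Y)
I(X;Y) = 0.6617 - 0.4937 = 0.168 bits


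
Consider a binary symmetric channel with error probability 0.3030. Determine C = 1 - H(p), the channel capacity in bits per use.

For BSC with error probability p:
C = 1 - H(p) where H(p) is binary entropy
H(0.3030) = -0.3030 × log₂(0.3030) - 0.6970 × log₂(0.6970)
H(p) = 0.8849
C = 1 - 0.8849 = 0.1151 bits/use


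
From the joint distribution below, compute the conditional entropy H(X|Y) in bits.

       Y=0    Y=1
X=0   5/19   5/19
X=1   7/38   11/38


H(X|Y) = Σ_y p(y) H(X|Y=y)
  p(Y=0) = 17/38, H(X|Y=0) = 0.9774
  p(Y=1) = 21/38, H(X|Y=1) = 0.9984
H(X|Y) = 0.4474×0.9774 + 0.5526×0.9984 = 0.9890 bits


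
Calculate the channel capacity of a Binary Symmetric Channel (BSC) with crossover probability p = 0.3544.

For BSC with error probability p:
C = 1 - H(p) where H(p) is binary entropy
H(0.3544) = -0.3544 × log₂(0.3544) - 0.6456 × log₂(0.6456)
H(p) = 0.9379
C = 1 - 0.9379 = 0.0621 bits/use


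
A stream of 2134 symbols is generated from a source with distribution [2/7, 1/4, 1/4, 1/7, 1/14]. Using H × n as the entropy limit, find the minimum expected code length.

Entropy H = 2.1894 bits/symbol
Minimum bits = H × n = 2.1894 × 2134
= 4672.16 bits


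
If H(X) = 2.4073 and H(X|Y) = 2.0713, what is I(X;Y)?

I(X;Y) = H(X) - H(X|Y)
I(X;Y) = 2.4073 - 2.0713 = 0.336 bits


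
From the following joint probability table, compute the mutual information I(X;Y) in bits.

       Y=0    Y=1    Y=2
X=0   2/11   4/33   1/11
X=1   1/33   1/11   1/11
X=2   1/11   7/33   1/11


H(X) = 1.5334, H(Y) = 1.5580, H(X,Y) = 3.0160
I(X;Y) = H(X) + H(Y) - H(X,Y) = 0.0753 bits


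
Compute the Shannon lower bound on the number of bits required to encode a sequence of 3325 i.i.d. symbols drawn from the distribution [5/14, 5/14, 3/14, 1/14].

Entropy H = 1.8092 bits/symbol
Minimum bits = H × n = 1.8092 × 3325
= 6015.59 bits


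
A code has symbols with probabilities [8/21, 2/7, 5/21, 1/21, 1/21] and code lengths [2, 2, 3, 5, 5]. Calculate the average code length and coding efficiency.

Average length L = Σ p_i × l_i = 2.5238 bits
Entropy H = 1.9581 bits
Efficiency η = H/L × 100% = 77.58%


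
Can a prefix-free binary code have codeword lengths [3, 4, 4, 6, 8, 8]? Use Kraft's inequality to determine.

Kraft inequality: Σ 2^(-l_i) ≤ 1 for prefix-free code
Calculating: 2^(-3) + 2^(-4) + 2^(-4) + 2^(-6) + 2^(-8) + 2^(-8)
= 0.125 + 0.0625 + 0.0625 + 0.015625 + 0.00390625 + 0.00390625
= 0.2734
Since 0.2734 ≤ 1, prefix-free code exists


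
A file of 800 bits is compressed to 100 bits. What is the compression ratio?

Compression ratio = Original / Compressed
= 800 / 100 = 8.00:1


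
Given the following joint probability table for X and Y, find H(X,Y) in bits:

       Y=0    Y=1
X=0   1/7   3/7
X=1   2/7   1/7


H(X,Y) = -Σ p(x,y) log₂ p(x,y)
  p(0,0)=1/7: -0.1429 × log₂(0.1429) = 0.4011
  p(0,1)=3/7: -0.4286 × log₂(0.4286) = 0.5239
  p(1,0)=2/7: -0.2857 × log₂(0.2857) = 0.5164
  p(1,1)=1/7: -0.1429 × log₂(0.1429) = 0.4011
H(X,Y) = 1.8424 bits


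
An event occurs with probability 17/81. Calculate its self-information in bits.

Information content I(x) = -log₂(p(x))
I = -log₂(17/81) = -log₂(0.2099)
I = 2.2524 bits


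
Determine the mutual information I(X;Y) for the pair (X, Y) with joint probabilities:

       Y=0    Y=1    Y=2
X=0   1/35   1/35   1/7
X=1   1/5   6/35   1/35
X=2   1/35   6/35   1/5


H(X) = 1.5219, H(Y) = 1.5653, H(X,Y) = 2.7884
I(X;Y) = H(X) + H(Y) - H(X,Y) = 0.2988 bits


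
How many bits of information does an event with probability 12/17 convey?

Information content I(x) = -log₂(p(x))
I = -log₂(12/17) = -log₂(0.7059)
I = 0.5025 bits


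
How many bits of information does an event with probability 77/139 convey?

Information content I(x) = -log₂(p(x))
I = -log₂(77/139) = -log₂(0.5540)
I = 0.8522 bits


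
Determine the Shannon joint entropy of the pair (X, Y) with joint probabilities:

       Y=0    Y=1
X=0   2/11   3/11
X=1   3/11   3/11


H(X,Y) = -Σ p(x,y) log₂ p(x,y)
  p(0,0)=2/11: -0.1818 × log₂(0.1818) = 0.4472
  p(0,1)=3/11: -0.2727 × log₂(0.2727) = 0.5112
  p(1,0)=3/11: -0.2727 × log₂(0.2727) = 0.5112
  p(1,1)=3/11: -0.2727 × log₂(0.2727) = 0.5112
H(X,Y) = 1.9808 bits


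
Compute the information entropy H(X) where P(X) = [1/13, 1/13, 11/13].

H(X) = -Σ p(x) log₂ p(x)
  -1/13 × log₂(1/13) = 0.2846
  -1/13 × log₂(1/13) = 0.2846
  -11/13 × log₂(11/13) = 0.2039
H(X) = 0.7732 bits


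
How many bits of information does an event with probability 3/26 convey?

Information content I(x) = -log₂(p(x))
I = -log₂(3/26) = -log₂(0.1154)
I = 3.1155 bits


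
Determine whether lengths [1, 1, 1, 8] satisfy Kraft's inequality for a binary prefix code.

Kraft inequality: Σ 2^(-l_i) ≤ 1 for prefix-free code
Calculating: 2^(-1) + 2^(-1) + 2^(-1) + 2^(-8)
= 0.5 + 0.5 + 0.5 + 0.00390625
= 1.5039
Since 1.5039 > 1, prefix-free code does not exist


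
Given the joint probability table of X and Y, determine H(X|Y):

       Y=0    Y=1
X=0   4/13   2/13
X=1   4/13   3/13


H(X|Y) = Σ_y p(y) H(X|Y=y)
  p(Y=0) = 8/13, H(X|Y=0) = 1.0000
  p(Y=1) = 5/13, H(X|Y=1) = 0.9710
H(X|Y) = 0.6154×1.0000 + 0.3846×0.9710 = 0.9888 bits


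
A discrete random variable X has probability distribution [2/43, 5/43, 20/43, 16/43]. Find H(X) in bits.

H(X) = -Σ p(x) log₂ p(x)
  -2/43 × log₂(2/43) = 0.2059
  -5/43 × log₂(5/43) = 0.3610
  -20/43 × log₂(20/43) = 0.5136
  -16/43 × log₂(16/43) = 0.5307
H(X) = 1.6112 bits


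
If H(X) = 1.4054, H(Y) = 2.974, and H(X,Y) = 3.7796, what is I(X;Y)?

I(X;Y) = H(X) + H(Y) - H(X,Y)
I(X;Y) = 1.4054 + 2.974 - 3.7796 = 0.5998 bits


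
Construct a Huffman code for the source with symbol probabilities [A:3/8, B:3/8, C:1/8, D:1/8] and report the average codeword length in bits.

Huffman tree construction:
Combine smallest probabilities repeatedly
Resulting codes:
  A: 11 (length 2)
  B: 0 (length 1)
  C: 100 (length 3)
  D: 101 (length 3)
Average length = Σ p(s) × length(s) = 1.8750 bits


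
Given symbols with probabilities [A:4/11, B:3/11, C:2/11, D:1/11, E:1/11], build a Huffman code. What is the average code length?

Huffman tree construction:
Combine smallest probabilities repeatedly
Resulting codes:
  A: 11 (length 2)
  B: 10 (length 2)
  C: 00 (length 2)
  D: 010 (length 3)
  E: 011 (length 3)
Average length = Σ p(s) × length(s) = 2.1818 bits


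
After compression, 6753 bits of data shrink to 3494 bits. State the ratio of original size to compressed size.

Compression ratio = Original / Compressed
= 6753 / 3494 = 1.93:1


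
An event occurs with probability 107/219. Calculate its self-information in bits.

Information content I(x) = -log₂(p(x))
I = -log₂(107/219) = -log₂(0.4886)
I = 1.0333 bits


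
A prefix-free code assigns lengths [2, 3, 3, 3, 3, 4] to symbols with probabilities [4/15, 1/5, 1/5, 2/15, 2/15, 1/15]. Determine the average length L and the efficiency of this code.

Average length L = Σ p_i × l_i = 2.8000 bits
Entropy H = 2.4729 bits
Efficiency η = H/L × 100% = 88.32%


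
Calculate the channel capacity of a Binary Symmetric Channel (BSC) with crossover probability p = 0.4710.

For BSC with error probability p:
C = 1 - H(p) where H(p) is binary entropy
H(0.4710) = -0.4710 × log₂(0.4710) - 0.5290 × log₂(0.5290)
H(p) = 0.9976
C = 1 - 0.9976 = 0.0024 bits/use


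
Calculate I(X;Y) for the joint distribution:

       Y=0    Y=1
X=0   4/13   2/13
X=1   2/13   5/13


H(X) = 0.9957, H(Y) = 0.9957, H(X,Y) = 1.8843
I(X;Y) = H(X) + H(Y) - H(X,Y) = 0.1071 bits


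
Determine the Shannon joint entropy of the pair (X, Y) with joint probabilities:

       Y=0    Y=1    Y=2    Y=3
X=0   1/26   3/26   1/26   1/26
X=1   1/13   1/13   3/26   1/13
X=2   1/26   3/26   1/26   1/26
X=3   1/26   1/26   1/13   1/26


H(X,Y) = -Σ p(x,y) log₂ p(x,y)
  p(0,0)=1/26: -0.0385 × log₂(0.0385) = 0.1808
  p(0,1)=3/26: -0.1154 × log₂(0.1154) = 0.3595
  p(0,2)=1/26: -0.0385 × log₂(0.0385) = 0.1808
  p(0,3)=1/26: -0.0385 × log₂(0.0385) = 0.1808
  p(1,0)=1/13: -0.0769 × log₂(0.0769) = 0.2846
  p(1,1)=1/13: -0.0769 × log₂(0.0769) = 0.2846
  p(1,2)=3/26: -0.1154 × log₂(0.1154) = 0.3595
  p(1,3)=1/13: -0.0769 × log₂(0.0769) = 0.2846
  p(2,0)=1/26: -0.0385 × log₂(0.0385) = 0.1808
  p(2,1)=3/26: -0.1154 × log₂(0.1154) = 0.3595
  p(2,2)=1/26: -0.0385 × log₂(0.0385) = 0.1808
  p(2,3)=1/26: -0.0385 × log₂(0.0385) = 0.1808
  p(3,0)=1/26: -0.0385 × log₂(0.0385) = 0.1808
  p(3,1)=1/26: -0.0385 × log₂(0.0385) = 0.1808
  p(3,2)=1/13: -0.0769 × log₂(0.0769) = 0.2846
  p(3,3)=1/26: -0.0385 × log₂(0.0385) = 0.1808
H(X,Y) = 3.8441 bits


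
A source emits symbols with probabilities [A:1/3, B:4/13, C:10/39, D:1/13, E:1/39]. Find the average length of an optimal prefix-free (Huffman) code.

Huffman tree construction:
Combine smallest probabilities repeatedly
Resulting codes:
  A: 11 (length 2)
  B: 10 (length 2)
  C: 01 (length 2)
  D: 001 (length 3)
  E: 000 (length 3)
Average length = Σ p(s) × length(s) = 2.1026 bits


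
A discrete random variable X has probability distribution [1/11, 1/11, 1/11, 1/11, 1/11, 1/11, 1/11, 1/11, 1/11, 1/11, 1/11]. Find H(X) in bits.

H(X) = -Σ p(x) log₂ p(x)
  -1/11 × log₂(1/11) = 0.3145
  -1/11 × log₂(1/11) = 0.3145
  -1/11 × log₂(1/11) = 0.3145
  -1/11 × log₂(1/11) = 0.3145
  -1/11 × log₂(1/11) = 0.3145
  -1/11 × log₂(1/11) = 0.3145
  -1/11 × log₂(1/11) = 0.3145
  -1/11 × log₂(1/11) = 0.3145
  -1/11 × log₂(1/11) = 0.3145
  -1/11 × log₂(1/11) = 0.3145
  -1/11 × log₂(1/11) = 0.3145
H(X) = 3.4594 bits


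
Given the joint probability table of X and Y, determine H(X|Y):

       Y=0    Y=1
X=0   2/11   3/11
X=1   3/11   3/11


H(X|Y) = Σ_y p(y) H(X|Y=y)
  p(Y=0) = 5/11, H(X|Y=0) = 0.9710
  p(Y=1) = 6/11, H(X|Y=1) = 1.0000
H(X|Y) = 0.4545×0.9710 + 0.5455×1.0000 = 0.9868 bits


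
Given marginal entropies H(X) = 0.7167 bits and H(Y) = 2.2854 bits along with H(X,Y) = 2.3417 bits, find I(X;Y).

I(X;Y) = H(X) + H(Y) - H(X,Y)
I(X;Y) = 0.7167 + 2.2854 - 2.3417 = 0.6604 bits


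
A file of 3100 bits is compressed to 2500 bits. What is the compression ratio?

Compression ratio = Original / Compressed
= 3100 / 2500 = 1.24:1


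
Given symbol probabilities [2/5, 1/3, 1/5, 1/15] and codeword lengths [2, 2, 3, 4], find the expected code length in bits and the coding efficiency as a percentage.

Average length L = Σ p_i × l_i = 2.3333 bits
Entropy H = 1.7819 bits
Efficiency η = H/L × 100% = 76.37%


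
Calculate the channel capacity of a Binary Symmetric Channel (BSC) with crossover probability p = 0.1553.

For BSC with error probability p:
C = 1 - H(p) where H(p) is binary entropy
H(0.1553) = -0.1553 × log₂(0.1553) - 0.8447 × log₂(0.8447)
H(p) = 0.6229
C = 1 - 0.6229 = 0.3771 bits/use


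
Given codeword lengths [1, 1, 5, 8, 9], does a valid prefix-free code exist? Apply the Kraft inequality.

Kraft inequality: Σ 2^(-l_i) ≤ 1 for prefix-free code
Calculating: 2^(-1) + 2^(-1) + 2^(-5) + 2^(-8) + 2^(-9)
= 0.5 + 0.5 + 0.03125 + 0.00390625 + 0.001953125
= 1.0371
Since 1.0371 > 1, prefix-free code does not exist


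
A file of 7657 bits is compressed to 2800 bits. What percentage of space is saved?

Space savings = (1 - Compressed/Original) × 100%
= (1 - 2800/7657) × 100%
= 63.43%


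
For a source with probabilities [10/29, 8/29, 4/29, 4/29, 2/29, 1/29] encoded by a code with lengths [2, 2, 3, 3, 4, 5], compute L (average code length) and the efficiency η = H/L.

Average length L = Σ p_i × l_i = 2.5172 bits
Entropy H = 2.2642 bits
Efficiency η = H/L × 100% = 89.95%


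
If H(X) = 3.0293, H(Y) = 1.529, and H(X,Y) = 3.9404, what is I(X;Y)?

I(X;Y) = H(X) + H(Y) - H(X,Y)
I(X;Y) = 3.0293 + 1.529 - 3.9404 = 0.6179 bits


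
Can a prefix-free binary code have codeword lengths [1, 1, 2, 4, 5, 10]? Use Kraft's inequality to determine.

Kraft inequality: Σ 2^(-l_i) ≤ 1 for prefix-free code
Calculating: 2^(-1) + 2^(-1) + 2^(-2) + 2^(-4) + 2^(-5) + 2^(-10)
= 0.5 + 0.5 + 0.25 + 0.0625 + 0.03125 + 0.0009765625
= 1.3447
Since 1.3447 > 1, prefix-free code does not exist


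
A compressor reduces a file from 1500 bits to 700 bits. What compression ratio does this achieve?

Compression ratio = Original / Compressed
= 1500 / 700 = 2.14:1


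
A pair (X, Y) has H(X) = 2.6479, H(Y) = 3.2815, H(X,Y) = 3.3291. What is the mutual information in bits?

I(X;Y) = H(X) + H(Y) - H(X,Y)
I(X;Y) = 2.6479 + 3.2815 - 3.3291 = 2.6003 bits


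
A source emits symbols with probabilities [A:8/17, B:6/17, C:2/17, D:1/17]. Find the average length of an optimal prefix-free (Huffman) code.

Huffman tree construction:
Combine smallest probabilities repeatedly
Resulting codes:
  A: 0 (length 1)
  B: 11 (length 2)
  C: 101 (length 3)
  D: 100 (length 3)
Average length = Σ p(s) × length(s) = 1.7059 bits


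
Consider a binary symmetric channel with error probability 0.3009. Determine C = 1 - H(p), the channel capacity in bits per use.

For BSC with error probability p:
C = 1 - H(p) where H(p) is binary entropy
H(0.3009) = -0.3009 × log₂(0.3009) - 0.6991 × log₂(0.6991)
H(p) = 0.8824
C = 1 - 0.8824 = 0.1176 bits/use


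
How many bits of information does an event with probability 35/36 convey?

Information content I(x) = -log₂(p(x))
I = -log₂(35/36) = -log₂(0.9722)
I = 0.0406 bits


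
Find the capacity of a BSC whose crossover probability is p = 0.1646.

For BSC with error probability p:
C = 1 - H(p) where H(p) is binary entropy
H(0.1646) = -0.1646 × log₂(0.1646) - 0.8354 × log₂(0.8354)
H(p) = 0.6452
C = 1 - 0.6452 = 0.3548 bits/use


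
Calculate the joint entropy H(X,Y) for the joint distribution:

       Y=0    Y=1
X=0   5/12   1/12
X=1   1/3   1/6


H(X,Y) = -Σ p(x,y) log₂ p(x,y)
  p(0,0)=5/12: -0.4167 × log₂(0.4167) = 0.5263
  p(0,1)=1/12: -0.0833 × log₂(0.0833) = 0.2987
  p(1,0)=1/3: -0.3333 × log₂(0.3333) = 0.5283
  p(1,1)=1/6: -0.1667 × log₂(0.1667) = 0.4308
H(X,Y) = 1.7842 bits


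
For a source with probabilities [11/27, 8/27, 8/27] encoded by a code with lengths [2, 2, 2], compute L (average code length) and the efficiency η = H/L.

Average length L = Σ p_i × l_i = 2.0000 bits
Entropy H = 1.5677 bits
Efficiency η = H/L × 100% = 78.39%


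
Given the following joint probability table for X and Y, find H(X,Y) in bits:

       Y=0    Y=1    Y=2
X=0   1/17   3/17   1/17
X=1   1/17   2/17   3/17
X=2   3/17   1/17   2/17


H(X,Y) = -Σ p(x,y) log₂ p(x,y)
  p(0,0)=1/17: -0.0588 × log₂(0.0588) = 0.2404
  p(0,1)=3/17: -0.1765 × log₂(0.1765) = 0.4416
  p(0,2)=1/17: -0.0588 × log₂(0.0588) = 0.2404
  p(1,0)=1/17: -0.0588 × log₂(0.0588) = 0.2404
  p(1,1)=2/17: -0.1176 × log₂(0.1176) = 0.3632
  p(1,2)=3/17: -0.1765 × log₂(0.1765) = 0.4416
  p(2,0)=3/17: -0.1765 × log₂(0.1765) = 0.4416
  p(2,1)=1/17: -0.0588 × log₂(0.0588) = 0.2404
  p(2,2)=2/17: -0.1176 × log₂(0.1176) = 0.3632
H(X,Y) = 3.0131 bits


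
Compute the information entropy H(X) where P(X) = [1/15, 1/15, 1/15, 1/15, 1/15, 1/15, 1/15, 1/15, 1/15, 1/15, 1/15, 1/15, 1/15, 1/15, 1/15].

H(X) = -Σ p(x) log₂ p(x)
  -1/15 × log₂(1/15) = 0.2605
  -1/15 × log₂(1/15) = 0.2605
  -1/15 × log₂(1/15) = 0.2605
  -1/15 × log₂(1/15) = 0.2605
  -1/15 × log₂(1/15) = 0.2605
  -1/15 × log₂(1/15) = 0.2605
  -1/15 × log₂(1/15) = 0.2605
  -1/15 × log₂(1/15) = 0.2605
  -1/15 × log₂(1/15) = 0.2605
  -1/15 × log₂(1/15) = 0.2605
  -1/15 × log₂(1/15) = 0.2605
  -1/15 × log₂(1/15) = 0.2605
  -1/15 × log₂(1/15) = 0.2605
  -1/15 × log₂(1/15) = 0.2605
  -1/15 × log₂(1/15) = 0.2605
H(X) = 3.9069 bits


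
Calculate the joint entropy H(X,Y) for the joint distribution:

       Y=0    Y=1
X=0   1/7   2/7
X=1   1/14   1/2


H(X,Y) = -Σ p(x,y) log₂ p(x,y)
  p(0,0)=1/7: -0.1429 × log₂(0.1429) = 0.4011
  p(0,1)=2/7: -0.2857 × log₂(0.2857) = 0.5164
  p(1,0)=1/14: -0.0714 × log₂(0.0714) = 0.2720
  p(1,1)=1/2: -0.5000 × log₂(0.5000) = 0.5000
H(X,Y) = 1.6894 bits


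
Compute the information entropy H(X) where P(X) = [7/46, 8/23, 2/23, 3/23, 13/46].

H(X) = -Σ p(x) log₂ p(x)
  -7/46 × log₂(7/46) = 0.4133
  -8/23 × log₂(8/23) = 0.5299
  -2/23 × log₂(2/23) = 0.3064
  -3/23 × log₂(3/23) = 0.3833
  -13/46 × log₂(13/46) = 0.5152
H(X) = 2.1482 bits


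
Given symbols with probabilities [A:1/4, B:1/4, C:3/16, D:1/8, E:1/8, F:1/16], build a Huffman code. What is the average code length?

Huffman tree construction:
Combine smallest probabilities repeatedly
Resulting codes:
  A: 01 (length 2)
  B: 10 (length 2)
  C: 111 (length 3)
  D: 001 (length 3)
  E: 110 (length 3)
  F: 000 (length 3)
Average length = Σ p(s) × length(s) = 2.5000 bits


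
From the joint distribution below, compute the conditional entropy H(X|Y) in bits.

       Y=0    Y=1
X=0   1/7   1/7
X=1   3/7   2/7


H(X|Y) = Σ_y p(y) H(X|Y=y)
  p(Y=0) = 4/7, H(X|Y=0) = 0.8113
  p(Y=1) = 3/7, H(X|Y=1) = 0.9183
H(X|Y) = 0.5714×0.8113 + 0.4286×0.9183 = 0.8571 bits


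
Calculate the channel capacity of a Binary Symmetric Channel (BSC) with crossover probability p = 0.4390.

For BSC with error probability p:
C = 1 - H(p) where H(p) is binary entropy
H(0.4390) = -0.4390 × log₂(0.4390) - 0.5610 × log₂(0.5610)
H(p) = 0.9892
C = 1 - 0.9892 = 0.0108 bits/use


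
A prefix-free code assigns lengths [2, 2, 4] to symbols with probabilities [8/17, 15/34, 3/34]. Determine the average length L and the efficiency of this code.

Average length L = Σ p_i × l_i = 2.1765 bits
Entropy H = 1.3416 bits
Efficiency η = H/L × 100% = 61.64%


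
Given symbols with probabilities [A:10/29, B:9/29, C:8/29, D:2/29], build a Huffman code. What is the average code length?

Huffman tree construction:
Combine smallest probabilities repeatedly
Resulting codes:
  A: 11 (length 2)
  B: 10 (length 2)
  C: 01 (length 2)
  D: 00 (length 2)
Average length = Σ p(s) × length(s) = 2.0000 bits


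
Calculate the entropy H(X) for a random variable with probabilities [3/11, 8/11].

H(X) = -Σ p(x) log₂ p(x)
  -3/11 × log₂(3/11) = 0.5112
  -8/11 × log₂(8/11) = 0.3341
H(X) = 0.8454 bits


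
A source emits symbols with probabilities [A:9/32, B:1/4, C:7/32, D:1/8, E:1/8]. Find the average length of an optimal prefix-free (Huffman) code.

Huffman tree construction:
Combine smallest probabilities repeatedly
Resulting codes:
  A: 11 (length 2)
  B: 01 (length 2)
  C: 00 (length 2)
  D: 100 (length 3)
  E: 101 (length 3)
Average length = Σ p(s) × length(s) = 2.2500 bits


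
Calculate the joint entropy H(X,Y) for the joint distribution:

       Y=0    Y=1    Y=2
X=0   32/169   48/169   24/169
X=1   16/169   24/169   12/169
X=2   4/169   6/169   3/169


H(X,Y) = -Σ p(x,y) log₂ p(x,y)
  p(0,0)=32/169: -0.1893 × log₂(0.1893) = 0.4546
  p(0,1)=48/169: -0.2840 × log₂(0.2840) = 0.5158
  p(0,2)=24/169: -0.1420 × log₂(0.1420) = 0.3999
  p(1,0)=16/169: -0.0947 × log₂(0.0947) = 0.3220
  p(1,1)=24/169: -0.1420 × log₂(0.1420) = 0.3999
  p(1,2)=12/169: -0.0710 × log₂(0.0710) = 0.2710
  p(2,0)=4/169: -0.0237 × log₂(0.0237) = 0.1278
  p(2,1)=6/169: -0.0355 × log₂(0.0355) = 0.1710
  p(2,2)=3/169: -0.0178 × log₂(0.0178) = 0.1032
H(X,Y) = 2.7651 bits


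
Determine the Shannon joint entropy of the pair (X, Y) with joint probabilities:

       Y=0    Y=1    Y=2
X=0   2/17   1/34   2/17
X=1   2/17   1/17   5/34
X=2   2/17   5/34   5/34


H(X,Y) = -Σ p(x,y) log₂ p(x,y)
  p(0,0)=2/17: -0.1176 × log₂(0.1176) = 0.3632
  p(0,1)=1/34: -0.0294 × log₂(0.0294) = 0.1496
  p(0,2)=2/17: -0.1176 × log₂(0.1176) = 0.3632
  p(1,0)=2/17: -0.1176 × log₂(0.1176) = 0.3632
  p(1,1)=1/17: -0.0588 × log₂(0.0588) = 0.2404
  p(1,2)=5/34: -0.1471 × log₂(0.1471) = 0.4067
  p(2,0)=2/17: -0.1176 × log₂(0.1176) = 0.3632
  p(2,1)=5/34: -0.1471 × log₂(0.1471) = 0.4067
  p(2,2)=5/34: -0.1471 × log₂(0.1471) = 0.4067
H(X,Y) = 3.0631 bits


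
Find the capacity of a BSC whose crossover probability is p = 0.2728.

For BSC with error probability p:
C = 1 - H(p) where H(p) is binary entropy
H(0.2728) = -0.2728 × log₂(0.2728) - 0.7272 × log₂(0.7272)
H(p) = 0.8455
C = 1 - 0.8455 = 0.1545 bits/use


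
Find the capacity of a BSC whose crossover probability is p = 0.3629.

For BSC with error probability p:
C = 1 - H(p) where H(p) is binary entropy
H(0.3629) = -0.3629 × log₂(0.3629) - 0.6371 × log₂(0.6371)
H(p) = 0.9451
C = 1 - 0.9451 = 0.0549 bits/use


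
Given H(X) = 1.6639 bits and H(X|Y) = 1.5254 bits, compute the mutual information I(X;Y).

I(X;Y) = H(X) - H(X|Y)
I(X;Y) = 1.6639 - 1.5254 = 0.1385 bits


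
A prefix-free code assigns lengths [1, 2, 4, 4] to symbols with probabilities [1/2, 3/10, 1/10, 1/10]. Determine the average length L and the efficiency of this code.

Average length L = Σ p_i × l_i = 1.9000 bits
Entropy H = 1.6855 bits
Efficiency η = H/L × 100% = 88.71%


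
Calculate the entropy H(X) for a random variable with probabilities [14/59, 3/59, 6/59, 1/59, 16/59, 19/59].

H(X) = -Σ p(x) log₂ p(x)
  -14/59 × log₂(14/59) = 0.4924
  -3/59 × log₂(3/59) = 0.2185
  -6/59 × log₂(6/59) = 0.3354
  -1/59 × log₂(1/59) = 0.0997
  -16/59 × log₂(16/59) = 0.5105
  -19/59 × log₂(19/59) = 0.5264
H(X) = 2.1830 bits


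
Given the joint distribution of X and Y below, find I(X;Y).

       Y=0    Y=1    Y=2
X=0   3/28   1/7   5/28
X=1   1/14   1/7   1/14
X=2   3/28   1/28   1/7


H(X) = 1.5567, H(Y) = 1.5722, H(X,Y) = 3.0531
I(X;Y) = H(X) + H(Y) - H(X,Y) = 0.0758 bits


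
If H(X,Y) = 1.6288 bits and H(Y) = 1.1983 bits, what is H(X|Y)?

Chain rule: H(X,Y) = H(X|Y) + H(Y)
H(X|Y) = H(X,Y) - H(Y) = 1.6288 - 1.1983 = 0.4305 bits


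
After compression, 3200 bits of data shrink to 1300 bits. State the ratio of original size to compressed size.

Compression ratio = Original / Compressed
= 3200 / 1300 = 2.46:1


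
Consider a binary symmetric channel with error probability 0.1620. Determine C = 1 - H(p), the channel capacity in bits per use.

For BSC with error probability p:
C = 1 - H(p) where H(p) is binary entropy
H(0.1620) = -0.1620 × log₂(0.1620) - 0.8380 × log₂(0.8380)
H(p) = 0.6391
C = 1 - 0.6391 = 0.3609 bits/use


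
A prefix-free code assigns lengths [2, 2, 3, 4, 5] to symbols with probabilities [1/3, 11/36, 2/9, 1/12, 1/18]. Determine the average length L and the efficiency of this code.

Average length L = Σ p_i × l_i = 2.5556 bits
Entropy H = 2.0636 bits
Efficiency η = H/L × 100% = 80.75%


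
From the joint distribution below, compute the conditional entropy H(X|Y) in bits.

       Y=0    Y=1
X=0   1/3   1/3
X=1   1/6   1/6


H(X|Y) = Σ_y p(y) H(X|Y=y)
  p(Y=0) = 1/2, H(X|Y=0) = 0.9183
  p(Y=1) = 1/2, H(X|Y=1) = 0.9183
H(X|Y) = 0.5000×0.9183 + 0.5000×0.9183 = 0.9183 bits


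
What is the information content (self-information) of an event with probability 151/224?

Information content I(x) = -log₂(p(x))
I = -log₂(151/224) = -log₂(0.6741)
I = 0.5690 bits


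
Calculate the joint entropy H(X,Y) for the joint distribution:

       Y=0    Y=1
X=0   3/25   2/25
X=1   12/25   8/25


H(X,Y) = -Σ p(x,y) log₂ p(x,y)
  p(0,0)=3/25: -0.1200 × log₂(0.1200) = 0.3671
  p(0,1)=2/25: -0.0800 × log₂(0.0800) = 0.2915
  p(1,0)=12/25: -0.4800 × log₂(0.4800) = 0.5083
  p(1,1)=8/25: -0.3200 × log₂(0.3200) = 0.5260
H(X,Y) = 1.6929 bits


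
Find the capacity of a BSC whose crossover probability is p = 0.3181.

For BSC with error probability p:
C = 1 - H(p) where H(p) is binary entropy
H(0.3181) = -0.3181 × log₂(0.3181) - 0.6819 × log₂(0.6819)
H(p) = 0.9023
C = 1 - 0.9023 = 0.0977 bits/use


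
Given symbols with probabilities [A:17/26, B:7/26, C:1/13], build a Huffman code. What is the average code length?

Huffman tree construction:
Combine smallest probabilities repeatedly
Resulting codes:
  A: 1 (length 1)
  B: 01 (length 2)
  C: 00 (length 2)
Average length = Σ p(s) × length(s) = 1.3462 bits


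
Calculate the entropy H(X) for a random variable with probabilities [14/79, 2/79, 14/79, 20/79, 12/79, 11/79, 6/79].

H(X) = -Σ p(x) log₂ p(x)
  -14/79 × log₂(14/79) = 0.4424
  -2/79 × log₂(2/79) = 0.1343
  -14/79 × log₂(14/79) = 0.4424
  -20/79 × log₂(20/79) = 0.5017
  -12/79 × log₂(12/79) = 0.4130
  -11/79 × log₂(11/79) = 0.3960
  -6/79 × log₂(6/79) = 0.2824
H(X) = 2.6123 bits


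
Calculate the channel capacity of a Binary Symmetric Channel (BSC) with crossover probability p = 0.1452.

For BSC with error probability p:
C = 1 - H(p) where H(p) is binary entropy
H(0.1452) = -0.1452 × log₂(0.1452) - 0.8548 × log₂(0.8548)
H(p) = 0.5977
C = 1 - 0.5977 = 0.4023 bits/use


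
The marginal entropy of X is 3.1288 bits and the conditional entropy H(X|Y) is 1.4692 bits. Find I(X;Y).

I(X;Y) = H(X) - H(X|Y)
I(X;Y) = 3.1288 - 1.4692 = 1.6596 bits


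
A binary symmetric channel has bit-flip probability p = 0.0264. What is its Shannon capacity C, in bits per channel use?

For BSC with error probability p:
C = 1 - H(p) where H(p) is binary entropy
H(0.0264) = -0.0264 × log₂(0.0264) - 0.9736 × log₂(0.9736)
H(p) = 0.1760
C = 1 - 0.1760 = 0.8240 bits/use


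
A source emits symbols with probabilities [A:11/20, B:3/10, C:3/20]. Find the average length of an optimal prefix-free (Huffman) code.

Huffman tree construction:
Combine smallest probabilities repeatedly
Resulting codes:
  A: 1 (length 1)
  B: 01 (length 2)
  C: 00 (length 2)
Average length = Σ p(s) × length(s) = 1.4500 bits


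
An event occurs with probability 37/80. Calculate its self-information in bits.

Information content I(x) = -log₂(p(x))
I = -log₂(37/80) = -log₂(0.4625)
I = 1.1125 bits


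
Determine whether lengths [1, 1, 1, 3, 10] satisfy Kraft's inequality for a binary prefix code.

Kraft inequality: Σ 2^(-l_i) ≤ 1 for prefix-free code
Calculating: 2^(-1) + 2^(-1) + 2^(-1) + 2^(-3) + 2^(-10)
= 0.5 + 0.5 + 0.5 + 0.125 + 0.0009765625
= 1.6260
Since 1.6260 > 1, prefix-free code does not exist


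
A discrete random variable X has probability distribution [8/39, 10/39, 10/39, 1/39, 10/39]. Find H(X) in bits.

H(X) = -Σ p(x) log₂ p(x)
  -8/39 × log₂(8/39) = 0.4688
  -10/39 × log₂(10/39) = 0.5035
  -10/39 × log₂(10/39) = 0.5035
  -1/39 × log₂(1/39) = 0.1355
  -10/39 × log₂(10/39) = 0.5035
H(X) = 2.1147 bits


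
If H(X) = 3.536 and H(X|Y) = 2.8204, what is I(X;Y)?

I(X;Y) = H(X) - H(X|Y)
I(X;Y) = 3.536 - 2.8204 = 0.7156 bits


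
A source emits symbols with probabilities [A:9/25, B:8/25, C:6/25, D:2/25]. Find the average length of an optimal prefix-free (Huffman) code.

Huffman tree construction:
Combine smallest probabilities repeatedly
Resulting codes:
  A: 0 (length 1)
  B: 10 (length 2)
  C: 111 (length 3)
  D: 110 (length 3)
Average length = Σ p(s) × length(s) = 1.9600 bits


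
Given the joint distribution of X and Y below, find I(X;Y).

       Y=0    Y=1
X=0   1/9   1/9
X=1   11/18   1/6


H(X) = 0.7642, H(Y) = 0.8524, H(X,Y) = 1.5694
I(X;Y) = H(X) + H(Y) - H(X,Y) = 0.0472 bits


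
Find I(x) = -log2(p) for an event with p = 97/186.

Information content I(x) = -log₂(p(x))
I = -log₂(97/186) = -log₂(0.5215)
I = 0.9392 bits


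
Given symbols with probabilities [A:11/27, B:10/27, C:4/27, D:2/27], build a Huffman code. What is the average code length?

Huffman tree construction:
Combine smallest probabilities repeatedly
Resulting codes:
  A: 0 (length 1)
  B: 11 (length 2)
  C: 101 (length 3)
  D: 100 (length 3)
Average length = Σ p(s) × length(s) = 1.8148 bits
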